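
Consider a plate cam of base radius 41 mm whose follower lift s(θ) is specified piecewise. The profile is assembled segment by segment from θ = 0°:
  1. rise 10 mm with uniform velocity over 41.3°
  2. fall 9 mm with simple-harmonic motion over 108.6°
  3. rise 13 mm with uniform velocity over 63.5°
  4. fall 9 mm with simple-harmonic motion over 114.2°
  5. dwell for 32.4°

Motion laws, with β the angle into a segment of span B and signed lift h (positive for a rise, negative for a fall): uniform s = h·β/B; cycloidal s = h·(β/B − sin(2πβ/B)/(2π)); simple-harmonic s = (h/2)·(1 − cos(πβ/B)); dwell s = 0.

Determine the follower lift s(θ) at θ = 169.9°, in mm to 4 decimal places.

seg 1 [0°–41.3°] uniform, h=10: full span → s += 10 → s = 10.0000
seg 2 [41.3°–149.9°] simple-harmonic, h=-9: full span → s += -9 → s = 1.0000
seg 3 [149.9°–213.4°] uniform, h=13: θ=169.9° here. β=20, B=63.5. 13·20/63.5 = 4.0945 → s = 5.0945

5.0945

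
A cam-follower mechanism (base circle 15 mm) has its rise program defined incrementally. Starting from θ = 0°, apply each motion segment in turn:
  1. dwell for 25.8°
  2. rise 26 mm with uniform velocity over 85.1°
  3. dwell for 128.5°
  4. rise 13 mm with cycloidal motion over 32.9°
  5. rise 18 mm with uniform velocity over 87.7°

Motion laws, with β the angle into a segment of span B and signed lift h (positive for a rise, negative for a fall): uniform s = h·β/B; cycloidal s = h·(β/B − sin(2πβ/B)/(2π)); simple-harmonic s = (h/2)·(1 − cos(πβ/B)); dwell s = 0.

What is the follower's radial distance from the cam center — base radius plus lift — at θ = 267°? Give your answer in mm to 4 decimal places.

seg 1 [0°–25.8°] dwell: s stays 0.0000
seg 2 [25.8°–110.9°] uniform, h=26: full span → s += 26 → s = 26.0000
seg 3 [110.9°–239.4°] dwell: s stays 26.0000
seg 4 [239.4°–272.3°] cycloidal, h=13: θ=267° here. β=27.6, B=32.9. 13·(0.8389 − sin(2π·0.8389)/(2π)) = 12.6603 → s = 38.6603
radial distance = base radius + s = 15 + 38.6603 = 53.6603

53.6603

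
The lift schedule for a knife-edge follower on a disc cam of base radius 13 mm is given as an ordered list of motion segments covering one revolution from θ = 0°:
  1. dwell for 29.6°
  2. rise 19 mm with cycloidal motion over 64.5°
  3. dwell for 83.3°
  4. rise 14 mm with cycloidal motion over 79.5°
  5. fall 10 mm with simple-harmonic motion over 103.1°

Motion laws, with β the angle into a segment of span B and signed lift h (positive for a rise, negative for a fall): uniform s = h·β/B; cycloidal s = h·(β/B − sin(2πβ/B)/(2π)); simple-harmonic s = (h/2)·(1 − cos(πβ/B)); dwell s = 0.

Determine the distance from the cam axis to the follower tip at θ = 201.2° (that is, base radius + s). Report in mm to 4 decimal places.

seg 1 [0°–29.6°] dwell: s stays 0.0000
seg 2 [29.6°–94.1°] cycloidal, h=19: full span → s += 19 → s = 19.0000
seg 3 [94.1°–177.4°] dwell: s stays 19.0000
seg 4 [177.4°–256.9°] cycloidal, h=14: θ=201.2° here. β=23.8, B=79.5. 14·(0.2994 − sin(2π·0.2994)/(2π)) = 2.0694 → s = 21.0694
radial distance = base radius + s = 13 + 21.0694 = 34.0694

34.0694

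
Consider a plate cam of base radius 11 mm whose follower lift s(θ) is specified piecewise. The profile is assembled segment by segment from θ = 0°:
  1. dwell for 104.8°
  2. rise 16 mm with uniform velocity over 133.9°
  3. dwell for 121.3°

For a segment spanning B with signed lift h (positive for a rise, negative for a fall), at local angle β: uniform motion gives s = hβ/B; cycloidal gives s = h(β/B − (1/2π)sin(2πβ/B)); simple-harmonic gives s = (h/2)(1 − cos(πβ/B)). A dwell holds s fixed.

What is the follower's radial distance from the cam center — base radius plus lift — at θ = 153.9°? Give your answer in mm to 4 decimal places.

seg 1 [0°–104.8°] dwell: s stays 0.0000
seg 2 [104.8°–238.7°] uniform, h=16: θ=153.9° here. β=49.1, B=133.9. 16·49.1/133.9 = 5.8671 → s = 5.8671
radial distance = base radius + s = 11 + 5.8671 = 16.8671

16.8671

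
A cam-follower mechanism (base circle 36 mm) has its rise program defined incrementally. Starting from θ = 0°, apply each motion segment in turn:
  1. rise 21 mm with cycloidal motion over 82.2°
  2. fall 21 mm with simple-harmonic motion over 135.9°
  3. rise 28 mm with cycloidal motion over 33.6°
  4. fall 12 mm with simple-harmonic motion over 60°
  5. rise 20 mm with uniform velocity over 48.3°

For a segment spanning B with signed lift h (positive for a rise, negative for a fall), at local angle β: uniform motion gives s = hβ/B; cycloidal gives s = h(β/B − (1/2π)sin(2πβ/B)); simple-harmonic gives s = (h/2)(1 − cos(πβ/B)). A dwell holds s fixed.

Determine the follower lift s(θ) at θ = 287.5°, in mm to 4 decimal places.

seg 1 [0°–82.2°] cycloidal, h=21: full span → s += 21 → s = 21.0000
seg 2 [82.2°–218.1°] simple-harmonic, h=-21: full span → s += -21 → s = 0.0000
seg 3 [218.1°–251.7°] cycloidal, h=28: full span → s += 28 → s = 28.0000
seg 4 [251.7°–311.7°] simple-harmonic, h=-12: θ=287.5° here. β=35.8, B=60. -12/2·(1 − cos(π·0.5967)) = -7.7942 → s = 20.2058

20.2058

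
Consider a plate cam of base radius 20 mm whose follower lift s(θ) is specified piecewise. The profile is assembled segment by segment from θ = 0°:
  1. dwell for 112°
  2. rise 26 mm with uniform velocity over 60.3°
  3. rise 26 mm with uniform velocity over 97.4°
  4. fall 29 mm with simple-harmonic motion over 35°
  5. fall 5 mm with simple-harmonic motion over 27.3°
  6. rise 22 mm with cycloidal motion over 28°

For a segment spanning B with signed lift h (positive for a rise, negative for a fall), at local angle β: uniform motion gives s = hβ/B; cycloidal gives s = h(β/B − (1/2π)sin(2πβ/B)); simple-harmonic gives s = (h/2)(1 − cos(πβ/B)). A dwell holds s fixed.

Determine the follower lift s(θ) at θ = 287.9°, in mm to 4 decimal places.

seg 1 [0°–112°] dwell: s stays 0.0000
seg 2 [112°–172.3°] uniform, h=26: full span → s += 26 → s = 26.0000
seg 3 [172.3°–269.7°] uniform, h=26: full span → s += 26 → s = 52.0000
seg 4 [269.7°–304.7°] simple-harmonic, h=-29: θ=287.9° here. β=18.2, B=35. -29/2·(1 − cos(π·0.5200)) = -15.4105 → s = 36.5895

36.5895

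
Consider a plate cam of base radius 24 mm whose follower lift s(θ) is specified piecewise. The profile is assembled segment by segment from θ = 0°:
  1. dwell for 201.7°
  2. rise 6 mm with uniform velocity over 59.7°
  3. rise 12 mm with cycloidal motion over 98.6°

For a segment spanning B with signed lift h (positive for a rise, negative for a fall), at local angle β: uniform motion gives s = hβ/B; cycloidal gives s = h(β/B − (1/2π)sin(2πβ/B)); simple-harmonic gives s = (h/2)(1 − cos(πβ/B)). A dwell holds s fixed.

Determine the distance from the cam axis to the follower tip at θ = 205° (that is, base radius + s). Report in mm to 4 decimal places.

seg 1 [0°–201.7°] dwell: s stays 0.0000
seg 2 [201.7°–261.4°] uniform, h=6: θ=205° here. β=3.3, B=59.7. 6·3.3/59.7 = 0.3317 → s = 0.3317
radial distance = base radius + s = 24 + 0.3317 = 24.3317

24.3317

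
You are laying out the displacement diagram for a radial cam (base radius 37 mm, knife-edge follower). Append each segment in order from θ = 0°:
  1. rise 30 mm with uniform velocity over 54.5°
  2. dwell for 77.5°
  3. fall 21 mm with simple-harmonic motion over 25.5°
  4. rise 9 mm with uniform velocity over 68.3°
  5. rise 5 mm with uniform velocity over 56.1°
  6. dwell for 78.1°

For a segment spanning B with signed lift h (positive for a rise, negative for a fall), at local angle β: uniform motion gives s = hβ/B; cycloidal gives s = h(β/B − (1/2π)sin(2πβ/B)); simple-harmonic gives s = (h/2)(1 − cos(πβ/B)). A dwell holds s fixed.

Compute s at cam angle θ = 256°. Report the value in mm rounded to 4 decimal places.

seg 1 [0°–54.5°] uniform, h=30: full span → s += 30 → s = 30.0000
seg 2 [54.5°–132°] dwell: s stays 30.0000
seg 3 [132°–157.5°] simple-harmonic, h=-21: full span → s += -21 → s = 9.0000
seg 4 [157.5°–225.8°] uniform, h=9: full span → s += 9 → s = 18.0000
seg 5 [225.8°–281.9°] uniform, h=5: θ=256° here. β=30.2, B=56.1. 5·30.2/56.1 = 2.6916 → s = 20.6916

20.6916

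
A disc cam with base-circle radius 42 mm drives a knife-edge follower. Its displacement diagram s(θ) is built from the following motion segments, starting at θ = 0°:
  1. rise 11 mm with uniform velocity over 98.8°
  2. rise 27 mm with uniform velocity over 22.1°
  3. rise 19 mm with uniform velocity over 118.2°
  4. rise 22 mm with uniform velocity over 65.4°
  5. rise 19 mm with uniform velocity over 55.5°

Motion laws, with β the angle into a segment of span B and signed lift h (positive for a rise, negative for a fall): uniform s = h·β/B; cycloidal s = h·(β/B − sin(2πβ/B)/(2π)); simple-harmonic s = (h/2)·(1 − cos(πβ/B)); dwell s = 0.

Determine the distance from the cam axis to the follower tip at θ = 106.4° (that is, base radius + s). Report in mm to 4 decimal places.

seg 1 [0°–98.8°] uniform, h=11: full span → s += 11 → s = 11.0000
seg 2 [98.8°–120.9°] uniform, h=27: θ=106.4° here. β=7.6, B=22.1. 27·7.6/22.1 = 9.2851 → s = 20.2851
radial distance = base radius + s = 42 + 20.2851 = 62.2851

62.2851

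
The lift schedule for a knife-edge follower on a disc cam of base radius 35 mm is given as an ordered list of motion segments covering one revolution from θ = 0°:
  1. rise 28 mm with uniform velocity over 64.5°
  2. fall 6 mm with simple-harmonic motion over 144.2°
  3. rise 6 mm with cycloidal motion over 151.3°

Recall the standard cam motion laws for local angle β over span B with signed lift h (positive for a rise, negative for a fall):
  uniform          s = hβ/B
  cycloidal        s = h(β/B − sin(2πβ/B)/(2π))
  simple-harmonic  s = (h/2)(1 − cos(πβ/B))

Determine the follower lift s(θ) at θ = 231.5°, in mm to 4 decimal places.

seg 1 [0°–64.5°] uniform, h=28: full span → s += 28 → s = 28.0000
seg 2 [64.5°–208.7°] simple-harmonic, h=-6: full span → s += -6 → s = 22.0000
seg 3 [208.7°–360°] cycloidal, h=6: θ=231.5° here. β=22.8, B=151.3. 6·(0.1507 − sin(2π·0.1507)/(2π)) = 0.1292 → s = 22.1292

22.1292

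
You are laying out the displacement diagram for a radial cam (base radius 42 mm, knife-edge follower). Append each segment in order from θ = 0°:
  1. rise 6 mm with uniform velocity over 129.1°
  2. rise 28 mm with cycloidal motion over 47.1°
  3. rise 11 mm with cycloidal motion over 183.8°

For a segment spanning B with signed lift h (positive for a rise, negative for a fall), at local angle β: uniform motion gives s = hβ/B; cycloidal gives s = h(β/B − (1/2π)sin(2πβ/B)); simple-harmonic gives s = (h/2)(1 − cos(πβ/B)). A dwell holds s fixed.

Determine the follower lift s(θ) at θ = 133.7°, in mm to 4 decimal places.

seg 1 [0°–129.1°] uniform, h=6: full span → s += 6 → s = 6.0000
seg 2 [129.1°–176.2°] cycloidal, h=28: θ=133.7° here. β=4.6, B=47.1. 28·(0.0977 − sin(2π·0.0977)/(2π)) = 0.1684 → s = 6.1684

6.1684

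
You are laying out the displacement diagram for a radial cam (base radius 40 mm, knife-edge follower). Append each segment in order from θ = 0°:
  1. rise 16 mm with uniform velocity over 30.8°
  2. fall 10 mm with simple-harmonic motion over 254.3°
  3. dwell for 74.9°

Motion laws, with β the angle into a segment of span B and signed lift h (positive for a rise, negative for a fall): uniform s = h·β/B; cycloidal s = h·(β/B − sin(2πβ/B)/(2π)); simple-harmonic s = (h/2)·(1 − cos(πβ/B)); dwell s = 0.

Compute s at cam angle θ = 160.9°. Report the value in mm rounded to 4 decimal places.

seg 1 [0°–30.8°] uniform, h=16: full span → s += 16 → s = 16.0000
seg 2 [30.8°–285.1°] simple-harmonic, h=-10: θ=160.9° here. β=130.1, B=254.3. -10/2·(1 − cos(π·0.5116)) = -5.1822 → s = 10.8178

10.8178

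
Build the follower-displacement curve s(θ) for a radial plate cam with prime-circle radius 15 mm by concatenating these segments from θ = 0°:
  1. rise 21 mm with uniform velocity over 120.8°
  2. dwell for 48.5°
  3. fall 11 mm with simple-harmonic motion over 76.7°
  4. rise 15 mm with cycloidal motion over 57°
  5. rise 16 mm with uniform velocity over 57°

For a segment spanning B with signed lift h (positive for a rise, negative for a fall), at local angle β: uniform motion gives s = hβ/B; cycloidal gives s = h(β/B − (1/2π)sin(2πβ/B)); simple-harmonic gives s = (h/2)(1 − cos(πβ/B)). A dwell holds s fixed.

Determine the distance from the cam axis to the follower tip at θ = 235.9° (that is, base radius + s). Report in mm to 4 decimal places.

seg 1 [0°–120.8°] uniform, h=21: full span → s += 21 → s = 21.0000
seg 2 [120.8°–169.3°] dwell: s stays 21.0000
seg 3 [169.3°–246°] simple-harmonic, h=-11: θ=235.9° here. β=66.6, B=76.7. -11/2·(1 − cos(π·0.8683)) = -10.5360 → s = 10.4640
radial distance = base radius + s = 15 + 10.4640 = 25.4640

25.4640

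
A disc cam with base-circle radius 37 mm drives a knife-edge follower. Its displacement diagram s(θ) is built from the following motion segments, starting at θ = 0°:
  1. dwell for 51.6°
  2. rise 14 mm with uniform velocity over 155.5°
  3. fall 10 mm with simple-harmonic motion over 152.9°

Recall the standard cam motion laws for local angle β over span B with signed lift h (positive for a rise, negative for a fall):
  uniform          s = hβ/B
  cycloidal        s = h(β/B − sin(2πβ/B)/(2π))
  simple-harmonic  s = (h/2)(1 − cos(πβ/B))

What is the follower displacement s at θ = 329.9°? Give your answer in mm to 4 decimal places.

seg 1 [0°–51.6°] dwell: s stays 0.0000
seg 2 [51.6°–207.1°] uniform, h=14: full span → s += 14 → s = 14.0000
seg 3 [207.1°–360°] simple-harmonic, h=-10: θ=329.9° here. β=122.8, B=152.9. -10/2·(1 − cos(π·0.8031)) = -9.0739 → s = 4.9261

4.9261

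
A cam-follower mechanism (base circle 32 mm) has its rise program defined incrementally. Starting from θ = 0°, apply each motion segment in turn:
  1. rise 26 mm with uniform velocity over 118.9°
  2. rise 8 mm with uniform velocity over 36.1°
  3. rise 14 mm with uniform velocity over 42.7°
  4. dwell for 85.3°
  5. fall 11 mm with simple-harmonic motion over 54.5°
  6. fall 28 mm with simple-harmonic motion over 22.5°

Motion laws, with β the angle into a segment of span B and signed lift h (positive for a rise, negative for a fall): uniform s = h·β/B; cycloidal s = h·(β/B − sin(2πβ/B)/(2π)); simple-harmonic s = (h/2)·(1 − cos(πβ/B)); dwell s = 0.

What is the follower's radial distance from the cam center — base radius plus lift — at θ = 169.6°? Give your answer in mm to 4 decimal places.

seg 1 [0°–118.9°] uniform, h=26: full span → s += 26 → s = 26.0000
seg 2 [118.9°–155°] uniform, h=8: full span → s += 8 → s = 34.0000
seg 3 [155°–197.7°] uniform, h=14: θ=169.6° here. β=14.6, B=42.7. 14·14.6/42.7 = 4.7869 → s = 38.7869
radial distance = base radius + s = 32 + 38.7869 = 70.7869

70.7869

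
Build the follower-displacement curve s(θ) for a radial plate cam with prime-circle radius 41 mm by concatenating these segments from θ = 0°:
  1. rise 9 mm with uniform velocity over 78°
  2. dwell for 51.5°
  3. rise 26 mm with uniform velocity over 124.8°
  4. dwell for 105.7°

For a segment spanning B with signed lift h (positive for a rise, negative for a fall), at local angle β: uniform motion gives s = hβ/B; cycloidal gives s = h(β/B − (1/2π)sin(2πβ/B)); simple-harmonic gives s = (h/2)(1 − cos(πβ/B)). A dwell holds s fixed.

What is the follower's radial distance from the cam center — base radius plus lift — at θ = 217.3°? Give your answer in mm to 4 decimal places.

seg 1 [0°–78°] uniform, h=9: full span → s += 9 → s = 9.0000
seg 2 [78°–129.5°] dwell: s stays 9.0000
seg 3 [129.5°–254.3°] uniform, h=26: θ=217.3° here. β=87.8, B=124.8. 26·87.8/124.8 = 18.2917 → s = 27.2917
radial distance = base radius + s = 41 + 27.2917 = 68.2917

68.2917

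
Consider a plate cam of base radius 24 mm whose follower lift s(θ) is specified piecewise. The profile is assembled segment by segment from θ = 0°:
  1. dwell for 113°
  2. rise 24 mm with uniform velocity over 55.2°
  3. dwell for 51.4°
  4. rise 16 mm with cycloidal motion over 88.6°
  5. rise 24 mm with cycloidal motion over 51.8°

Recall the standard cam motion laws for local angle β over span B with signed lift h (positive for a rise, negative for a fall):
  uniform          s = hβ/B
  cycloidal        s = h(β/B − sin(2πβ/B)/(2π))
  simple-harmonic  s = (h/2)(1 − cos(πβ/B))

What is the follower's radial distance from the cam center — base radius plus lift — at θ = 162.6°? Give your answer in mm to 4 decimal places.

seg 1 [0°–113°] dwell: s stays 0.0000
seg 2 [113°–168.2°] uniform, h=24: θ=162.6° here. β=49.6, B=55.2. 24·49.6/55.2 = 21.5652 → s = 21.5652
radial distance = base radius + s = 24 + 21.5652 = 45.5652

45.5652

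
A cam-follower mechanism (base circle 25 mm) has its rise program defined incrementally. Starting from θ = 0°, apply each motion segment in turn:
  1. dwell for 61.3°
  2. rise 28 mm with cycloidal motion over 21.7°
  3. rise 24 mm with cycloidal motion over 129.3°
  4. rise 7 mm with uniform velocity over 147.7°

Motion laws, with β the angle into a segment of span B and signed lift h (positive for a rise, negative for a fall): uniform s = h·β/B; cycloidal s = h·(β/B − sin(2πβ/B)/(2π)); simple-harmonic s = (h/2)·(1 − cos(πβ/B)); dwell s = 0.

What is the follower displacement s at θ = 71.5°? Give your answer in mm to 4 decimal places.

seg 1 [0°–61.3°] dwell: s stays 0.0000
seg 2 [61.3°–83°] cycloidal, h=28: θ=71.5° here. β=10.2, B=21.7. 28·(0.4700 − sin(2π·0.4700)/(2π)) = 12.3275 → s = 12.3275

12.3275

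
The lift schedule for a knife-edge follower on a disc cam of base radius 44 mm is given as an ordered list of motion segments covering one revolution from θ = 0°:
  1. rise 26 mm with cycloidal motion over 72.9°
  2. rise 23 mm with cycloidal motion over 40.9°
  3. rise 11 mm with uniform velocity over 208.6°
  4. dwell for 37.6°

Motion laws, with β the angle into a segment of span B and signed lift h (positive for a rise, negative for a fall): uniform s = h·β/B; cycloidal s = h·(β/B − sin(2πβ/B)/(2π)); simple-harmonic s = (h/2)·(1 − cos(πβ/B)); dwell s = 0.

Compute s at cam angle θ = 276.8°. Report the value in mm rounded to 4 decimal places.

seg 1 [0°–72.9°] cycloidal, h=26: full span → s += 26 → s = 26.0000
seg 2 [72.9°–113.8°] cycloidal, h=23: full span → s += 23 → s = 49.0000
seg 3 [113.8°–322.4°] uniform, h=11: θ=276.8° here. β=163, B=208.6. 11·163/208.6 = 8.5954 → s = 57.5954

57.5954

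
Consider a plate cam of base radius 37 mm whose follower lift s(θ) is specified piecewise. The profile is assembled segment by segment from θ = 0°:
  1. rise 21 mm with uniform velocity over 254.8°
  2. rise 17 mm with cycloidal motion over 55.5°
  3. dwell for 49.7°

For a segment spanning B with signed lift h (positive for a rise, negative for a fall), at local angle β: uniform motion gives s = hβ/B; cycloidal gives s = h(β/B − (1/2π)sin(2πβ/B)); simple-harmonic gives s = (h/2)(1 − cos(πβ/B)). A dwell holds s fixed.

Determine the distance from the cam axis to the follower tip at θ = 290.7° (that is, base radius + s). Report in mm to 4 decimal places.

seg 1 [0°–254.8°] uniform, h=21: full span → s += 21 → s = 21.0000
seg 2 [254.8°–310.3°] cycloidal, h=17: θ=290.7° here. β=35.9, B=55.5. 17·(0.6468 − sin(2π·0.6468)/(2π)) = 13.1534 → s = 34.1534
radial distance = base radius + s = 37 + 34.1534 = 71.1534

71.1534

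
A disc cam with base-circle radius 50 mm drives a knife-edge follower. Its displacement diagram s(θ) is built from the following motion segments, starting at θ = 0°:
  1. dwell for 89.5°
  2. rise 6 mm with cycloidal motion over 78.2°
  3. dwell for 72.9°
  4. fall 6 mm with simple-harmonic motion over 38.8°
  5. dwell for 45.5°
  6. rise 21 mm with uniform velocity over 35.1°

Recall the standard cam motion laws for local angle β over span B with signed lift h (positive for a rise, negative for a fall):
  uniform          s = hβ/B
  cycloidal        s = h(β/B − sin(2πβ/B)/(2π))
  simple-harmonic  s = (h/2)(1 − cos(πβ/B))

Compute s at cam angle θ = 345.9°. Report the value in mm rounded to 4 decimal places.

seg 1 [0°–89.5°] dwell: s stays 0.0000
seg 2 [89.5°–167.7°] cycloidal, h=6: full span → s += 6 → s = 6.0000
seg 3 [167.7°–240.6°] dwell: s stays 6.0000
seg 4 [240.6°–279.4°] simple-harmonic, h=-6: full span → s += -6 → s = 0.0000
seg 5 [279.4°–324.9°] dwell: s stays 0.0000
seg 6 [324.9°–360°] uniform, h=21: θ=345.9° here. β=21, B=35.1. 21·21/35.1 = 12.5641 → s = 12.5641

12.5641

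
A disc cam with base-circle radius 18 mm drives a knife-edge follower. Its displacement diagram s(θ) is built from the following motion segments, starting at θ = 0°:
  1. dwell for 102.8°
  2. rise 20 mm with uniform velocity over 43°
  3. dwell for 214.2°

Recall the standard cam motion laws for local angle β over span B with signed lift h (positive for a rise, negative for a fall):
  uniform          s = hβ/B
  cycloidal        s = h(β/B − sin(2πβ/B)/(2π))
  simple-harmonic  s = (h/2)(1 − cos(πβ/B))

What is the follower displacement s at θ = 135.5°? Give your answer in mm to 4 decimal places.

seg 1 [0°–102.8°] dwell: s stays 0.0000
seg 2 [102.8°–145.8°] uniform, h=20: θ=135.5° here. β=32.7, B=43. 20·32.7/43 = 15.2093 → s = 15.2093

15.2093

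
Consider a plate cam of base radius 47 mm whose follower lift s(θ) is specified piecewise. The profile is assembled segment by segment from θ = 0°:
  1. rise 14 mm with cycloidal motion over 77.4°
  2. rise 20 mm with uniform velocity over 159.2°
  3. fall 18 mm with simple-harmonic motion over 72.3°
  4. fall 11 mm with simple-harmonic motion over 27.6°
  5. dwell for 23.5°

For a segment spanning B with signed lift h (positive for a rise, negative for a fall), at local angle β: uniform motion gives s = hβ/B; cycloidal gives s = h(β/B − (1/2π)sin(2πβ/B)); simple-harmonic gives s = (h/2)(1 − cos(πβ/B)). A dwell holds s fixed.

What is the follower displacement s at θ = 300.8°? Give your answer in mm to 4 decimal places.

seg 1 [0°–77.4°] cycloidal, h=14: full span → s += 14 → s = 14.0000
seg 2 [77.4°–236.6°] uniform, h=20: full span → s += 20 → s = 34.0000
seg 3 [236.6°–308.9°] simple-harmonic, h=-18: θ=300.8° here. β=64.2, B=72.3. -18/2·(1 − cos(π·0.8880)) = -17.4483 → s = 16.5517

16.5517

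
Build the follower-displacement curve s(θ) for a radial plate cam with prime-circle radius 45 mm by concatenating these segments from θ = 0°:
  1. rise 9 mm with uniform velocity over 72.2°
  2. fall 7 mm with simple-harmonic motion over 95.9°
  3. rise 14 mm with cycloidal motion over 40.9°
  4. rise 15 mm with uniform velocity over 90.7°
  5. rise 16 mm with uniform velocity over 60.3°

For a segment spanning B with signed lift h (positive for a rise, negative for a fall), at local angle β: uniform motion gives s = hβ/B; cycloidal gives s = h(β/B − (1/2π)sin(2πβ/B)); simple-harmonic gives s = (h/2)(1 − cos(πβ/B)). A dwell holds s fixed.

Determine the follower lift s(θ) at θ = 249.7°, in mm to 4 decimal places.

seg 1 [0°–72.2°] uniform, h=9: full span → s += 9 → s = 9.0000
seg 2 [72.2°–168.1°] simple-harmonic, h=-7: full span → s += -7 → s = 2.0000
seg 3 [168.1°–209°] cycloidal, h=14: full span → s += 14 → s = 16.0000
seg 4 [209°–299.7°] uniform, h=15: θ=249.7° here. β=40.7, B=90.7. 15·40.7/90.7 = 6.7310 → s = 22.7310

22.7310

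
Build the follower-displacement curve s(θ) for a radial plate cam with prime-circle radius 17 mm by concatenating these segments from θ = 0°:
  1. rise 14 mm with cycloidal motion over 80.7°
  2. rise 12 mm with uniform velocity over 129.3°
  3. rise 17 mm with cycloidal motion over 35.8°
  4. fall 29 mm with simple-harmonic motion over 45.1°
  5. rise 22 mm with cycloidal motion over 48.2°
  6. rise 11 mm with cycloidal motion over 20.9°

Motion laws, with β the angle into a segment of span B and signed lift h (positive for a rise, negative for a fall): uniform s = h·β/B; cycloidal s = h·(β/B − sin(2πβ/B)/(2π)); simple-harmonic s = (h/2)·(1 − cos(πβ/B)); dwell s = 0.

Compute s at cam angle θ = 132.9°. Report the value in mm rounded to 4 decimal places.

seg 1 [0°–80.7°] cycloidal, h=14: full span → s += 14 → s = 14.0000
seg 2 [80.7°–210°] uniform, h=12: θ=132.9° here. β=52.2, B=129.3. 12·52.2/129.3 = 4.8445 → s = 18.8445

18.8445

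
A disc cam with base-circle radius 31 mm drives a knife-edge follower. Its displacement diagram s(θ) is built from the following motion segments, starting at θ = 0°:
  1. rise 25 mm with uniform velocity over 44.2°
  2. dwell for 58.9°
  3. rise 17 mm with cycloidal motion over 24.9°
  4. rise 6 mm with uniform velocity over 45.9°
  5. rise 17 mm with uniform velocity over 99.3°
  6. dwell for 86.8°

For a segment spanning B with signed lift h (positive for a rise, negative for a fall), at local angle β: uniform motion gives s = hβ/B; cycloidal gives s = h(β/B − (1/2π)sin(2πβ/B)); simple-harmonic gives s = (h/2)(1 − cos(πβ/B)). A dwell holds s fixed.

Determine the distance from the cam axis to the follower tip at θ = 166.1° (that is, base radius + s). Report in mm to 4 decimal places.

seg 1 [0°–44.2°] uniform, h=25: full span → s += 25 → s = 25.0000
seg 2 [44.2°–103.1°] dwell: s stays 25.0000
seg 3 [103.1°–128°] cycloidal, h=17: full span → s += 17 → s = 42.0000
seg 4 [128°–173.9°] uniform, h=6: θ=166.1° here. β=38.1, B=45.9. 6·38.1/45.9 = 4.9804 → s = 46.9804
radial distance = base radius + s = 31 + 46.9804 = 77.9804

77.9804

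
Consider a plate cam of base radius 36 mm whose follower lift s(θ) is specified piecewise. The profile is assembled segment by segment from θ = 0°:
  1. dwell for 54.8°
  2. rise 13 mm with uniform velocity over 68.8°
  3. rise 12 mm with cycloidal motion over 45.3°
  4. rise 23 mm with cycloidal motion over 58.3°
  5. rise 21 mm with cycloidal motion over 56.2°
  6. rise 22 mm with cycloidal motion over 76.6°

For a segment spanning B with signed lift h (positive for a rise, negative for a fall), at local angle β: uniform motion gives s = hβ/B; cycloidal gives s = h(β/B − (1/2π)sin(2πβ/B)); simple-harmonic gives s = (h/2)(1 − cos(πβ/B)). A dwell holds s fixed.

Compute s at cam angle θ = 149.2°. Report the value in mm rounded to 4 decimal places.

seg 1 [0°–54.8°] dwell: s stays 0.0000
seg 2 [54.8°–123.6°] uniform, h=13: full span → s += 13 → s = 13.0000
seg 3 [123.6°–168.9°] cycloidal, h=12: θ=149.2° here. β=25.6, B=45.3. 12·(0.5651 − sin(2π·0.5651)/(2π)) = 7.5413 → s = 20.5413

20.5413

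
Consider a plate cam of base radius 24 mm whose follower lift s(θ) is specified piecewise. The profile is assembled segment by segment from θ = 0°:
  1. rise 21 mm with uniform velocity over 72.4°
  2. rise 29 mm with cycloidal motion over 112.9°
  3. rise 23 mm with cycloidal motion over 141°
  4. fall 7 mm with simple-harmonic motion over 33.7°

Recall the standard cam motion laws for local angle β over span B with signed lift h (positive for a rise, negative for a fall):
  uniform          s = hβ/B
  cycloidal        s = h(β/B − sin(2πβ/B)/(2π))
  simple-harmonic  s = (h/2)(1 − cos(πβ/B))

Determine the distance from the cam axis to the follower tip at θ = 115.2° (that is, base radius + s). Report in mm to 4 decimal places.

seg 1 [0°–72.4°] uniform, h=21: full span → s += 21 → s = 21.0000
seg 2 [72.4°–185.3°] cycloidal, h=29: θ=115.2° here. β=42.8, B=112.9. 29·(0.3791 − sin(2π·0.3791)/(2π)) = 7.8152 → s = 28.8152
radial distance = base radius + s = 24 + 28.8152 = 52.8152

52.8152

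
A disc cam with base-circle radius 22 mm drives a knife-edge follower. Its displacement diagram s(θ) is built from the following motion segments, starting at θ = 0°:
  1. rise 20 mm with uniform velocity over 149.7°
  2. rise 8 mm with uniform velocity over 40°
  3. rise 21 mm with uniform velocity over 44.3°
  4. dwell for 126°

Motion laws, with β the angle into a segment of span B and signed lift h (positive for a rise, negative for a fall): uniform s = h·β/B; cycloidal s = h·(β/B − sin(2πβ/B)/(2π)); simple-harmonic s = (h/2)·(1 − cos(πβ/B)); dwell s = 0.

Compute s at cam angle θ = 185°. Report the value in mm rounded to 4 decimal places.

seg 1 [0°–149.7°] uniform, h=20: full span → s += 20 → s = 20.0000
seg 2 [149.7°–189.7°] uniform, h=8: θ=185° here. β=35.3, B=40. 8·35.3/40 = 7.0600 → s = 27.0600

27.0600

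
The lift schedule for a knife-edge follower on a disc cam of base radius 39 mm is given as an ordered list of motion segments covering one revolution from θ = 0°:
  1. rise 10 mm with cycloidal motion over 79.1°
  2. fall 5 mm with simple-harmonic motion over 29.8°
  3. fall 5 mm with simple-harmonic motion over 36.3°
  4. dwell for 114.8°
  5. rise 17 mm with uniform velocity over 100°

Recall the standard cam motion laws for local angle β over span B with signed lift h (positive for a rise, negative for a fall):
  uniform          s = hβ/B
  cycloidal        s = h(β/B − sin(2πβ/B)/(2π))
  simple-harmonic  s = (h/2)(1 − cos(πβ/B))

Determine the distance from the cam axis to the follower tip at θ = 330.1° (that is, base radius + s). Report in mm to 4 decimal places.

seg 1 [0°–79.1°] cycloidal, h=10: full span → s += 10 → s = 10.0000
seg 2 [79.1°–108.9°] simple-harmonic, h=-5: full span → s += -5 → s = 5.0000
seg 3 [108.9°–145.2°] simple-harmonic, h=-5: full span → s += -5 → s = 0.0000
seg 4 [145.2°–260°] dwell: s stays 0.0000
seg 5 [260°–360°] uniform, h=17: θ=330.1° here. β=70.1, B=100. 17·70.1/100 = 11.9170 → s = 11.9170
radial distance = base radius + s = 39 + 11.9170 = 50.9170

50.9170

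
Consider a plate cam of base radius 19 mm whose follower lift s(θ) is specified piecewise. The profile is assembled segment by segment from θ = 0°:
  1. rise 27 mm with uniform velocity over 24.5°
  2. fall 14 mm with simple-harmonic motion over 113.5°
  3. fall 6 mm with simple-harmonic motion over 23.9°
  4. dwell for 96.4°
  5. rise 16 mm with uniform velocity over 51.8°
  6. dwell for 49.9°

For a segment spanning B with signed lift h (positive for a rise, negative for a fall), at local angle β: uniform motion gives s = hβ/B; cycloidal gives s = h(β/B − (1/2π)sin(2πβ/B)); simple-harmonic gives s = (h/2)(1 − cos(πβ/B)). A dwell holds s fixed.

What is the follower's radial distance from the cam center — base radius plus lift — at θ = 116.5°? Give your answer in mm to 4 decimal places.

seg 1 [0°–24.5°] uniform, h=27: full span → s += 27 → s = 27.0000
seg 2 [24.5°–138°] simple-harmonic, h=-14: θ=116.5° here. β=92, B=113.5. -14/2·(1 − cos(π·0.8106)) = -12.7966 → s = 14.2034
radial distance = base radius + s = 19 + 14.2034 = 33.2034

33.2034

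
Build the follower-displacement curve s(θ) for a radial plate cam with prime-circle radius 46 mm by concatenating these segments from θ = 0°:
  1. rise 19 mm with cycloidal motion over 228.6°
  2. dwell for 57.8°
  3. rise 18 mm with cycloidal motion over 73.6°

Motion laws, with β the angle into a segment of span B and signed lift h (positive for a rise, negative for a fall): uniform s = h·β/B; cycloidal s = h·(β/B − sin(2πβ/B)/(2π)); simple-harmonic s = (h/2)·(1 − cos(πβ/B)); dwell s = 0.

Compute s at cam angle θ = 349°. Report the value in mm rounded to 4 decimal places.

seg 1 [0°–228.6°] cycloidal, h=19: full span → s += 19 → s = 19.0000
seg 2 [228.6°–286.4°] dwell: s stays 19.0000
seg 3 [286.4°–360°] cycloidal, h=18: θ=349° here. β=62.6, B=73.6. 18·(0.8505 − sin(2π·0.8505)/(2π)) = 17.6217 → s = 36.6217

36.6217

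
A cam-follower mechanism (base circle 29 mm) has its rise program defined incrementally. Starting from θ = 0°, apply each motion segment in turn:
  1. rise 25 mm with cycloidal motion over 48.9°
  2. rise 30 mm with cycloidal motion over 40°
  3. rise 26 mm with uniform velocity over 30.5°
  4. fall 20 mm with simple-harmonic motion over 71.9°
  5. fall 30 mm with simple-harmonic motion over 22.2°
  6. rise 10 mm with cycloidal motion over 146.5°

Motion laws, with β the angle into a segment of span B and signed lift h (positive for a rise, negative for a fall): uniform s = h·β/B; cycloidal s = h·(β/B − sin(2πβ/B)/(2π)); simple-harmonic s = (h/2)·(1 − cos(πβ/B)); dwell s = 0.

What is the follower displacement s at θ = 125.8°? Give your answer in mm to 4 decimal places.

seg 1 [0°–48.9°] cycloidal, h=25: full span → s += 25 → s = 25.0000
seg 2 [48.9°–88.9°] cycloidal, h=30: full span → s += 30 → s = 55.0000
seg 3 [88.9°–119.4°] uniform, h=26: full span → s += 26 → s = 81.0000
seg 4 [119.4°–191.3°] simple-harmonic, h=-20: θ=125.8° here. β=6.4, B=71.9. -20/2·(1 − cos(π·0.0890)) = -0.3885 → s = 80.6115

80.6115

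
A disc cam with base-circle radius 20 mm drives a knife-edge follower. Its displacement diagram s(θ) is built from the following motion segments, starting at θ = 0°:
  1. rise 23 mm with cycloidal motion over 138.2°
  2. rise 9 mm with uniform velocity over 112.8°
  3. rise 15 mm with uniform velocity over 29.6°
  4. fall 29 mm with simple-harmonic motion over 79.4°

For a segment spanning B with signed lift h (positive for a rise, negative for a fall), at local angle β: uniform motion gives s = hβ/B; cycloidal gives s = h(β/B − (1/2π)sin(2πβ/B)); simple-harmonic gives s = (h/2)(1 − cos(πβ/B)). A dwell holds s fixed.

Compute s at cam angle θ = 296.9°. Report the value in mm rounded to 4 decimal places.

seg 1 [0°–138.2°] cycloidal, h=23: full span → s += 23 → s = 23.0000
seg 2 [138.2°–251°] uniform, h=9: full span → s += 9 → s = 32.0000
seg 3 [251°–280.6°] uniform, h=15: full span → s += 15 → s = 47.0000
seg 4 [280.6°–360°] simple-harmonic, h=-29: θ=296.9° here. β=16.3, B=79.4. -29/2·(1 − cos(π·0.2053)) = -2.9125 → s = 44.0875

44.0875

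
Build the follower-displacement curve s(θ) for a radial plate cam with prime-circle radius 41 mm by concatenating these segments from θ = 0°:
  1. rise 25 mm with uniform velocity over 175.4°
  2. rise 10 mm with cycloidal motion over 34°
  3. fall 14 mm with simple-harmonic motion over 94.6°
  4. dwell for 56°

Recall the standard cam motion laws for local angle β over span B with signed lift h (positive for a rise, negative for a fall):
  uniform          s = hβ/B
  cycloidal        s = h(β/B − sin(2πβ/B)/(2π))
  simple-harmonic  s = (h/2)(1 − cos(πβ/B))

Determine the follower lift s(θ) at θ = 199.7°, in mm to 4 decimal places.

seg 1 [0°–175.4°] uniform, h=25: full span → s += 25 → s = 25.0000
seg 2 [175.4°–209.4°] cycloidal, h=10: θ=199.7° here. β=24.3, B=34. 10·(0.7147 − sin(2π·0.7147)/(2π)) = 8.6996 → s = 33.6996

33.6996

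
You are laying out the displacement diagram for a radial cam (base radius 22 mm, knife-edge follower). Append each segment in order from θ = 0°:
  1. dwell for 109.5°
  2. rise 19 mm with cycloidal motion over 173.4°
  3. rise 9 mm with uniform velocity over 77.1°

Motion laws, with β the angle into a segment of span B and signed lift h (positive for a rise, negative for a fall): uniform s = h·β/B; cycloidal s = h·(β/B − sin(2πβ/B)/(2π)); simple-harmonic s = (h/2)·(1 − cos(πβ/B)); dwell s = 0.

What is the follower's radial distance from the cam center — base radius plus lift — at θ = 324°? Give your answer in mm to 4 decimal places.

seg 1 [0°–109.5°] dwell: s stays 0.0000
seg 2 [109.5°–282.9°] cycloidal, h=19: full span → s += 19 → s = 19.0000
seg 3 [282.9°–360°] uniform, h=9: θ=324° here. β=41.1, B=77.1. 9·41.1/77.1 = 4.7977 → s = 23.7977
radial distance = base radius + s = 22 + 23.7977 = 45.7977

45.7977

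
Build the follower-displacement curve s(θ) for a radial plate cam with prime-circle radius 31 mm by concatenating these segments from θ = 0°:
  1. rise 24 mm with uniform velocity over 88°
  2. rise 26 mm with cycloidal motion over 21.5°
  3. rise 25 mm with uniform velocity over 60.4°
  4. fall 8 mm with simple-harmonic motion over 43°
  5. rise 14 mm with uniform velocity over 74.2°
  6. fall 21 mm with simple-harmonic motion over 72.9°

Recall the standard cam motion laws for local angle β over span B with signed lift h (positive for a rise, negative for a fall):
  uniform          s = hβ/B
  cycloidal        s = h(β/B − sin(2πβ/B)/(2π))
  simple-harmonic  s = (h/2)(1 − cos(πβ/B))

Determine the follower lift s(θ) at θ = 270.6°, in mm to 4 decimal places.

seg 1 [0°–88°] uniform, h=24: full span → s += 24 → s = 24.0000
seg 2 [88°–109.5°] cycloidal, h=26: full span → s += 26 → s = 50.0000
seg 3 [109.5°–169.9°] uniform, h=25: full span → s += 25 → s = 75.0000
seg 4 [169.9°–212.9°] simple-harmonic, h=-8: full span → s += -8 → s = 67.0000
seg 5 [212.9°–287.1°] uniform, h=14: θ=270.6° here. β=57.7, B=74.2. 14·57.7/74.2 = 10.8868 → s = 77.8868

77.8868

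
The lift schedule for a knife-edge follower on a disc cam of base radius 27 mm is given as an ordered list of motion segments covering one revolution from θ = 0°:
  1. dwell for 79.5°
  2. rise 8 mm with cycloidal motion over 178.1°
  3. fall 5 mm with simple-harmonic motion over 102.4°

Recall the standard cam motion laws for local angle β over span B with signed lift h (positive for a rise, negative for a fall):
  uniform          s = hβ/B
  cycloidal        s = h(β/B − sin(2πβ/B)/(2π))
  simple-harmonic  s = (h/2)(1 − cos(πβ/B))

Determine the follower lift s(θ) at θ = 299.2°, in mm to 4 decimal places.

seg 1 [0°–79.5°] dwell: s stays 0.0000
seg 2 [79.5°–257.6°] cycloidal, h=8: full span → s += 8 → s = 8.0000
seg 3 [257.6°–360°] simple-harmonic, h=-5: θ=299.2° here. β=41.6, B=102.4. -5/2·(1 − cos(π·0.4062)) = -1.7743 → s = 6.2257

6.2257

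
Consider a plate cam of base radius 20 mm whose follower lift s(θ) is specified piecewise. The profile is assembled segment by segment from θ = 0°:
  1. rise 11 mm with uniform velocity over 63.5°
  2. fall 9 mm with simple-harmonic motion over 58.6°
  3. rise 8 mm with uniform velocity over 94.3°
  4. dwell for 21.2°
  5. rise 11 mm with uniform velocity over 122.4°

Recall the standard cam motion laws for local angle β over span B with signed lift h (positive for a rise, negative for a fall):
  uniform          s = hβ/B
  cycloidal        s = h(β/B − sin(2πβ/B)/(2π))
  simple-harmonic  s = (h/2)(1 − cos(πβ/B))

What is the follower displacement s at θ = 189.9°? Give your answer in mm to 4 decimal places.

seg 1 [0°–63.5°] uniform, h=11: full span → s += 11 → s = 11.0000
seg 2 [63.5°–122.1°] simple-harmonic, h=-9: full span → s += -9 → s = 2.0000
seg 3 [122.1°–216.4°] uniform, h=8: θ=189.9° here. β=67.8, B=94.3. 8·67.8/94.3 = 5.7519 → s = 7.7519

7.7519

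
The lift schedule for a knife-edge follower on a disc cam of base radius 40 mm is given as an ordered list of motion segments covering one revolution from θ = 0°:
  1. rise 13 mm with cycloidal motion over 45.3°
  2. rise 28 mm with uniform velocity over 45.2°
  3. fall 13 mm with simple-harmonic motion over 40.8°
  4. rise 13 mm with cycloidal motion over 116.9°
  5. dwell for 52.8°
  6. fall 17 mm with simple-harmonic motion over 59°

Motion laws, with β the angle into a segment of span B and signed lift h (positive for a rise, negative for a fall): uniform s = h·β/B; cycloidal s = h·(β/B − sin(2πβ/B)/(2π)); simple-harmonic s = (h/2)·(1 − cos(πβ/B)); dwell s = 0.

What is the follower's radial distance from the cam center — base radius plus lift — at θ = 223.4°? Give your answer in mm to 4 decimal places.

seg 1 [0°–45.3°] cycloidal, h=13: full span → s += 13 → s = 13.0000
seg 2 [45.3°–90.5°] uniform, h=28: full span → s += 28 → s = 41.0000
seg 3 [90.5°–131.3°] simple-harmonic, h=-13: full span → s += -13 → s = 28.0000
seg 4 [131.3°–248.2°] cycloidal, h=13: θ=223.4° here. β=92.1, B=116.9. 13·(0.7879 − sin(2π·0.7879)/(2π)) = 12.2529 → s = 40.2529
radial distance = base radius + s = 40 + 40.2529 = 80.2529

80.2529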